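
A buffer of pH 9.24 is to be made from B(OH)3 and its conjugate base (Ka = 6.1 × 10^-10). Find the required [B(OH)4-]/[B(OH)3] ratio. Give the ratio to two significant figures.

pKa = -log(6.1 × 10^-10) = 9.215
pH = pKa + log(r) ⇒ log(r) = 9.24 − 9.215 = +0.025
r = [B(OH)4-]/[B(OH)3] = 10^(+0.025) = 1.06

ratio = 1.1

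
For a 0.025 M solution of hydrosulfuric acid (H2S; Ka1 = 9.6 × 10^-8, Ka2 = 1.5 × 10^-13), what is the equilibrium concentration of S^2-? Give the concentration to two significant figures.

First ionization gives [H+] ≈ [HS-] = 4.90 × 10^-5 M.
Second step: Ka2 = [H+][S^2-]/[HS-] ≈ [S^2-] (since [H+] ≈ [HS-]).
So [S^2-] ≈ Ka2.

1.5 × 10^-13 M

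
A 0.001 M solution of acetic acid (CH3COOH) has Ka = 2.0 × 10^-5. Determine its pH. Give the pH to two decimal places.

CH3COOH ⇌ CH3COO- + H+
From the ICE table, Ka = [H+]²/(0.001 − [H+]) = 2.0 × 10^-5.
[H+] is not negligible relative to C₀; solve [H+]² + 2e-05·[H+] − 2e-08 = 0.
[H+] = [−2e-05 + √(2e-05² + 8e-08)]/2 = 1.32 × 10^-4 M
pH = −log[H+] = −log(1.32 × 10^-4) = 3.88

pH = 3.88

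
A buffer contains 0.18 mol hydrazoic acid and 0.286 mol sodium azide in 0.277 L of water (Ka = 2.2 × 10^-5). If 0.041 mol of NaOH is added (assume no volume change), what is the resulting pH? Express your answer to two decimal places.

After neutralization: n(HN3) = 0.139 mol, n(N3-) = 0.327 mol.
pKa = −log(2.2 × 10^-5) = 4.658
pH = pKa + log(n_N3-/n_HN3) = 4.658 + log(0.327/0.139) = 4.658 + (+0.372)

pH = 5.03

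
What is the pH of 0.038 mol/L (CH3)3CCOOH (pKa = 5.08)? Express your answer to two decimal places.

(CH3)3CCOOH ⇌ (CH3)3CCOO- + H+
Ka = 10^(−5.08) = 8.32 × 10^-6
Let x = [H+] at equilibrium. Ka = x²/(0.038 − x).
Neglecting x in the denominator: x = √(8.32 × 10^-6 × 0.038) = 5.62 × 10^-4 M
(x/C₀ = 1.5% < 5%, so the approximation holds.)
pH = −log[H+] = −log(5.62 × 10^-4) = 3.25

pH = 3.25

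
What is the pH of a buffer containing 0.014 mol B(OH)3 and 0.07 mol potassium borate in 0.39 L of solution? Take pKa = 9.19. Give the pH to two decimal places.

pH = 9.89

pH = pKa + log([A⁻]/[HA]) = 9.19 + log(0.07/0.014)
pH = 9.19 + (+0.699) = 9.89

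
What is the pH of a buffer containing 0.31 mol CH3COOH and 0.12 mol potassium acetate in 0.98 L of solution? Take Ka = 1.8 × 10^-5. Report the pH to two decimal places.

pKa = −log(1.8 × 10^-5) = 4.745
pH = pKa + log([A⁻]/[HA]) = 4.745 + log(0.12/0.31)
pH = 4.745 + (-0.412) = 4.33

pH = 4.33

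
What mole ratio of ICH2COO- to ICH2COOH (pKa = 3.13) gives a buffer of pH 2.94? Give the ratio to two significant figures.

ratio = 0.65

pH = pKa + log(r) ⇒ log(r) = 2.94 − 3.13 = -0.19
r = [ICH2COO-]/[ICH2COOH] = 10^(-0.19) = 0.646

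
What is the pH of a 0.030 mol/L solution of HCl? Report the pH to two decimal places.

pH = 1.52

HCl is a strong acid and dissociates completely, so [H+] = 0.030 M.
pH = -log(0.03) = 1.52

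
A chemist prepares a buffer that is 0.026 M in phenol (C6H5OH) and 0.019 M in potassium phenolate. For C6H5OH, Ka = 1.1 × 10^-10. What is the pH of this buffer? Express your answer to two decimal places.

pKa = −log(1.1 × 10^-10) = 9.959
Using pH = pKa + log([base]/[acid]) with [base]/[acid] = 0.019/0.026:
pH = 9.959 + (-0.136) = 9.82

pH = 9.82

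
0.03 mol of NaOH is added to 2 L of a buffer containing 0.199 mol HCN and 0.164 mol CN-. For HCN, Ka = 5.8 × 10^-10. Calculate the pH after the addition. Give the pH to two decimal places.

pH = 9.30

After neutralization: n(HCN) = 0.169 mol, n(CN-) = 0.194 mol.
pKa = −log(5.8 × 10^-10) = 9.237
pH = pKa + log(n_CN-/n_HCN) = 9.237 + log(0.194/0.169) = 9.237 + (+0.060)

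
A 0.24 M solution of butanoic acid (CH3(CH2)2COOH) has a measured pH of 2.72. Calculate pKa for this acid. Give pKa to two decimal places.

[H+] = 10^(-2.72) = 1.91 × 10^-3 M
At equilibrium [HA] = 0.24 − 1.91 × 10^-3 = 2.38 × 10^-1 M
Ka = [H+][A-]/[HA] = (1.91 × 10^-3)² / 2.38 × 10^-1 = 1.53 × 10^-5
pKa = -log(1.53 × 10^-5) = 4.82

pKa = 4.82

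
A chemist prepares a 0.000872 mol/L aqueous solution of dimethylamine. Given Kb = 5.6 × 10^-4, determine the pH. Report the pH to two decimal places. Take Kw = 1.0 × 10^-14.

(CH3)2NH + H2O ⇌ (CH3)2NH2+ + OH-
Kb = x²/(0.000872 − x) = 5.6 × 10^-4
The 5% rule fails; solving x² + Kb·x − Kb·C₀ = 0 exactly:
x = (−Kb + √(Kb² + 4·Kb·C₀))/2 = 4.73 × 10^-4 M
pOH = 3.33, so pH = 14.00 − pOH = 10.67

pH = 10.67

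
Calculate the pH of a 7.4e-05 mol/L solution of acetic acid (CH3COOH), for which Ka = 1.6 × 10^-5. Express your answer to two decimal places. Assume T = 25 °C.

pH = 4.56

CH3COOH ⇌ CH3COO- + H+
From the ICE table, Ka = [H+]²/(7.4e-05 − [H+]) = 1.6 × 10^-5.
The 5% rule fails; solving [H+]² + Ka·[H+] − Ka·C₀ = 0 exactly:
[H+] = [−1.6e-05 + √(1.6e-05² + 4.74e-09)]/2 = 2.73 × 10^-5 M
pH = −log(2.73 × 10^-5) = 4.56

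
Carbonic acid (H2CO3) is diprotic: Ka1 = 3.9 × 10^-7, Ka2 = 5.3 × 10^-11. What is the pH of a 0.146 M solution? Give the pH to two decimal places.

Ka1 ≫ Ka2, so treat the first dissociation as the only significant source of H+.
Ka1 = x²/(0.146 − x) = 3.9 × 10^-7
x ≈ √(3.9 × 10^-7 × 0.146) = 2.39 × 10^-4 M
pH = −log(2.39 × 10^-4) = 3.62

pH = 3.62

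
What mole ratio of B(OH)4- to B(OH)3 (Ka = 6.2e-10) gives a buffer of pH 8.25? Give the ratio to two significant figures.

ratio = 0.11

pKa = -log(6.2 × 10^-10) = 9.208
pH = pKa + log(r) ⇒ log(r) = 8.25 − 9.208 = -0.958
r = [B(OH)4-]/[B(OH)3] = 10^(-0.958) = 0.11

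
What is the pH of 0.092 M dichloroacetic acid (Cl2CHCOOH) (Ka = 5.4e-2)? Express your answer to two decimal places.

Cl2CHCOOH ⇌ Cl2CHCOO- + H+
Let x = [H+] at equilibrium. Ka = x²/(0.092 − x).
Here C₀/Ka ≈ 1.7, so the small-x approximation fails. Use the quadratic:
x = (−Ka + √(Ka² + 4·Ka·C₀))/2 = 4.85 × 10^-2 M
pH = −log[H+] = −log(4.85 × 10^-2) = 1.31

pH = 1.31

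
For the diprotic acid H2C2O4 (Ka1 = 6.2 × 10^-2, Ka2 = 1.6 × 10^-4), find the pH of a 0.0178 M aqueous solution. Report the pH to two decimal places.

Ka1 ≫ Ka2, so treat the first dissociation as the only significant source of H+.
Ka1 = x²/(0.0178 − x) = 6.2 × 10^-2
Solving the quadratic: x = (−Ka1 + √(Ka1² + 4·Ka1·C₀))/2 = 1.44 × 10^-2 M
pH = −log(1.44 × 10^-2) = 1.84

pH = 1.84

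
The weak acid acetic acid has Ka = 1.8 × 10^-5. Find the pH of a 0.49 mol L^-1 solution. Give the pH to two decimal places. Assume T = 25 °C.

CH3COOH ⇌ CH3COO- + H+
From the ICE table, Ka = [H+]²/(0.49 − [H+]) = 1.8 × 10^-5.
Since Ka ≪ C₀, [H+] ≈ √(Ka·C₀) = 2.97 × 10^-3 M.
Check: 0.61% ionized — well under 5%, approximation valid.
pH = −log[H+] = −log(2.97 × 10^-3) = 2.53

pH = 2.53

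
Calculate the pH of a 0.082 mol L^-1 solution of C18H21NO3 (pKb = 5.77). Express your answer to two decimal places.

pH = 10.57

C18H21NO3 + H2O ⇌ C18H22NO3+ + OH-
Kb = 10^(−5.77) = 1.70 × 10^-6
From the ICE table, Kb = x²/(0.082 − x) = 1.70 × 10^-6.
Assume x ≪ 0.082: x ≈ √(1.70 × 10^-6 × 0.082) = 3.73 × 10^-4 M
(x/C₀ = 0.46% < 5%, so the approximation holds.)
pOH = 3.43, so pH = 14.00 − pOH = 10.57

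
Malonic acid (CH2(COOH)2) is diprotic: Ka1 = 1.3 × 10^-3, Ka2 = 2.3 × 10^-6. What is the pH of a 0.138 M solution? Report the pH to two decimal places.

pH = 1.89

Ka1 ≫ Ka2, so treat the first dissociation as the only significant source of H+.
Ka1 = x²/(0.138 − x) = 1.3 × 10^-3
Solving the quadratic: x = (−Ka1 + √(Ka1² + 4·Ka1·C₀))/2 = 1.28 × 10^-2 M
pH = −log(1.28 × 10^-2) = 1.89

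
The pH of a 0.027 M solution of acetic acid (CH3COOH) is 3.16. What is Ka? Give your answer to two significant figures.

Ka = 1.8 × 10^-5

[H+] = 10^(-3.16) = 6.92 × 10^-4 M
At equilibrium [HA] = 0.027 − 6.92 × 10^-4 = 2.63 × 10^-2 M
Ka = [H+][A-]/[HA] = (6.92 × 10^-4)² / 2.63 × 10^-2 = 1.8 × 10^-5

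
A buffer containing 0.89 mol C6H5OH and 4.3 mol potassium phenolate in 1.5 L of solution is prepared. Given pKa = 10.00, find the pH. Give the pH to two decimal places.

pH = 10.68

Using pH = pKa + log([base]/[acid]) with [base]/[acid] = 4.3/0.89:
pH = 10.00 + (+0.684) = 10.68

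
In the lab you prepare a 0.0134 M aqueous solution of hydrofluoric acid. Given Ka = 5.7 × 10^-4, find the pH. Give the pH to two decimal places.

HF ⇌ F- + H+
From the ICE table, Ka = [H+]²/(0.0134 − [H+]) = 5.7 × 10^-4.
The 5% rule fails; solving [H+]² + Ka·[H+] − Ka·C₀ = 0 exactly:
[H+] = [−0.00057 + √(0.00057² + 3.06e-05)]/2 = 2.49 × 10^-3 M
pH = −log[H+] = −log(2.49 × 10^-3) = 2.60

pH = 2.60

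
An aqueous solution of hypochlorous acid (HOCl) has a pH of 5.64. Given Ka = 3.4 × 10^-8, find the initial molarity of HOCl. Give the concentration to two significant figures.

C₀ = 1.6 × 10^-4 M

[H+] = 10^(-5.64) = 2.29 × 10^-6 M = x
Ka = x²/(C₀ − x) ⇒ C₀ = x + x²/Ka
C₀ = 2.29 × 10^-6 + (2.29 × 10^-6)²/(3.4 × 10^-8) = 1.57 × 10^-4 M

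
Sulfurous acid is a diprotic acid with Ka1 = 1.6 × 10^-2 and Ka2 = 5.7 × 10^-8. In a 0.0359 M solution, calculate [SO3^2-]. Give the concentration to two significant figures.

First ionization gives [H+] ≈ [HSO3-] = 1.73 × 10^-2 M.
Second step: Ka2 = [H+][SO3^2-]/[HSO3-] ≈ [SO3^2-] (since [H+] ≈ [HSO3-]).
So [SO3^2-] ≈ Ka2.

5.7 × 10^-8 M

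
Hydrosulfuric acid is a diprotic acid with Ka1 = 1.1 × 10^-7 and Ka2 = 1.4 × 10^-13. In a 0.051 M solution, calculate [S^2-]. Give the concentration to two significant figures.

First ionization gives [H+] ≈ [HS-] = 7.49 × 10^-5 M.
Second step: Ka2 = [H+][S^2-]/[HS-] ≈ [S^2-] (since [H+] ≈ [HS-]).
So [S^2-] ≈ Ka2.

1.4 × 10^-13 M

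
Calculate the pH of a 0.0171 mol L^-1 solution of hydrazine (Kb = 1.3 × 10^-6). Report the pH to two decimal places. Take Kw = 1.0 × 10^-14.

pH = 10.17

N2H4 + H2O ⇌ N2H5+ + OH-
Let x = [OH-] at equilibrium. Kb = x²/(0.0171 − x).
Since Kb ≪ C₀, x ≈ √(Kb·C₀) = 1.49 × 10^-4 M.
pOH = −log(1.49 × 10^-4) = 3.83; pH = 14.00 − 3.83 = 10.17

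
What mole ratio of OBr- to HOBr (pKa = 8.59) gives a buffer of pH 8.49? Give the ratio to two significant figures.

pH = pKa + log(r) ⇒ log(r) = 8.49 − 8.59 = -0.10
r = [OBr-]/[HOBr] = 10^(-0.10) = 0.794

ratio = 0.79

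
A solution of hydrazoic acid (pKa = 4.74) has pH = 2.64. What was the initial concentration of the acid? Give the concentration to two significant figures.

C₀ = 2.9 × 10^-1 M

[H+] = 10^(-2.64) = 2.29 × 10^-3 M = x
Ka = 10^(−4.74) = 1.82 × 10^-5
Ka = x²/(C₀ − x) ⇒ C₀ = x + x²/Ka
C₀ = 2.29 × 10^-3 + (2.29 × 10^-3)²/(1.82 × 10^-5) = 2.90 × 10^-1 M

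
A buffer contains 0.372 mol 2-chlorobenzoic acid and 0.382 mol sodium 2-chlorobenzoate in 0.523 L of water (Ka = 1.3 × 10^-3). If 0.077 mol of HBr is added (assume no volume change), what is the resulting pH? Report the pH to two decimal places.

pH = 2.72

Added H+ converts ClC6H4COO- to ClC6H4COOH: ClC6H4COOH → 0.449 mol, ClC6H4COO- → 0.305 mol.
pKa = −log(1.3 × 10^-3) = 2.886
pH = pKa + log([A⁻]/[HA]) = 2.886 + log(0.305/0.449) = 2.886 -0.168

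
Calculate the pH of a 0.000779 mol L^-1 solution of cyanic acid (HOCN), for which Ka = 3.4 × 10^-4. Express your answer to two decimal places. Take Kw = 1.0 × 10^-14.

pH = 3.43

HOCN ⇌ OCN- + H+
Ka = [H+]²/(0.000779 − [H+]) = 3.4 × 10^-4
Here C₀/Ka ≈ 2.29, so the small-[H+] approximation fails. Use the quadratic:
[H+] = [−0.00034 + √(0.00034² + 1.06e-06)]/2 = 3.72 × 10^-4 M
pH = −log[H+] = −log(3.72 × 10^-4) = 3.43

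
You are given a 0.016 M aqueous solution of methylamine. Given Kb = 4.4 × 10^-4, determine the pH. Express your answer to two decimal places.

CH3NH2 + H2O ⇌ CH3NH3+ + OH-
Kb = [OH-]²/(0.016 − [OH-]) = 4.4 × 10^-4
[OH-] is not negligible relative to C₀; solve [OH-]² + 0.00044·[OH-] − 7.04e-06 = 0.
[OH-] = (−Kb + √(Kb² + 4·Kb·C₀))/2 = 2.44 × 10^-3 M
pOH = 2.61, so pH = 14.00 − pOH = 11.39

pH = 11.39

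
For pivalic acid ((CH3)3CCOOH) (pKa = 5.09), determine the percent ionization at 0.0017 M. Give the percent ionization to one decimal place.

(CH3)3CCOOH ⇌ (CH3)3CCOO- + H+; let x = [H+] at equilibrium.
Ka = 10^(−5.09) = 8.13 × 10^-6
Ka = x²/(C₀ − x); solving the quadratic gives x = 1.14 × 10^-4 M.
Fraction ionized = 1.14 × 10^-4 / 0.0017 = 0.0671 → 6.7%

6.7%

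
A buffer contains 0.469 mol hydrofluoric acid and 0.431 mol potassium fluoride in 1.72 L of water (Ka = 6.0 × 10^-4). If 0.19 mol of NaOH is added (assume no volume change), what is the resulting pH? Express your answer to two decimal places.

pH = 3.57

OH- converts HF to F-: HF → 0.279 mol, F- → 0.621 mol.
pKa = −log(6.0 × 10^-4) = 3.222
pH = pKa + log([A⁻]/[HA]) = 3.222 + log(0.621/0.279) = 3.222 +0.347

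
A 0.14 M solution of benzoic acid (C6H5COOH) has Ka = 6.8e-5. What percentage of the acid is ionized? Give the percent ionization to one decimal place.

2.2%

C6H5COOH ⇌ C6H5COO- + H+; let x = [H+] at equilibrium.
x ≈ √(Ka·C₀) = √(6.8 × 10^-5 × 0.14) = 3.09 × 10^-3 M
Fraction ionized = 3.09 × 10^-3 / 0.14 = 0.0221 → 2.2%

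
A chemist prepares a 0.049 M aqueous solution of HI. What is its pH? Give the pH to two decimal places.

HI is a strong acid and dissociates completely, so [H+] = 0.049 M.
pH = -log(0.049) = 1.31

pH = 1.31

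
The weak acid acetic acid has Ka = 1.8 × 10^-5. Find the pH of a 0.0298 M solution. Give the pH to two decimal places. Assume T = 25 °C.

pH = 3.14

CH3COOH ⇌ CH3COO- + H+
From the ICE table, Ka = [H+]²/(0.0298 − [H+]) = 1.8 × 10^-5.
Assume [H+] ≪ 0.0298: [H+] ≈ √(1.8 × 10^-5 × 0.0298) = 7.32 × 10^-4 M
pH = −log[H+] = −log(7.32 × 10^-4) = 3.14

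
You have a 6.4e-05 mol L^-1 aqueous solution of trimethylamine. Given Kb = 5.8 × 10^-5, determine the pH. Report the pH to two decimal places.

pH = 9.59

(CH3)3N + H2O ⇌ (CH3)3NH+ + OH-
Let x = [OH-] at equilibrium. Kb = x²/(6.4e-05 − x).
Here C₀/Kb ≈ 1.1, so the small-x approximation fails. Use the quadratic:
x = (−Kb + √(Kb² + 4·Kb·C₀))/2 = 3.85 × 10^-5 M
pOH = 4.41, so pH = 14.00 − pOH = 9.59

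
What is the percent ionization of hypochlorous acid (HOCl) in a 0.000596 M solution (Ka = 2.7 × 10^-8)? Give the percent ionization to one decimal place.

0.7%

HOCl ⇌ OCl- + H+; let x = [H+] at equilibrium.
x ≈ √(Ka·C₀) = √(2.7 × 10^-8 × 0.000596) = 4.01 × 10^-6 M
% ionization = x/C₀ × 100% = 4.01 × 10^-6/0.000596 × 100% = 0.7%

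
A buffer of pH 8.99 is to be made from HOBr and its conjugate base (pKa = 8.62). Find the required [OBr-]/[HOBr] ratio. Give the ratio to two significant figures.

ratio = 2.3

pH = pKa + log(r) ⇒ log(r) = 8.99 − 8.62 = +0.37
r = [OBr-]/[HOBr] = 10^(+0.37) = 2.34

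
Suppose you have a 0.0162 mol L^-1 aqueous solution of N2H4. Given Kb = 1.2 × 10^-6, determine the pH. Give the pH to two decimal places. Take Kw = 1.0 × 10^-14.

N2H4 + H2O ⇌ N2H5+ + OH-
Kb = x²/(0.0162 − x) = 1.2 × 10^-6
Neglecting x in the denominator: x = √(1.2 × 10^-6 × 0.0162) = 1.39 × 10^-4 M
Check: 0.86% ionized — well under 5%, approximation valid.
pOH = 3.86, so pH = 14.00 − pOH = 10.14

pH = 10.14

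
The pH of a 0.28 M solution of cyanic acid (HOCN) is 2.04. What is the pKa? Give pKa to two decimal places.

[H+] = 10^(-2.04) = 9.12 × 10^-3 M
At equilibrium [HA] = 0.28 − 9.12 × 10^-3 = 2.71 × 10^-1 M
Ka = [H+][A-]/[HA] = (9.12 × 10^-3)² / 2.71 × 10^-1 = 3.07 × 10^-4
pKa = -log(3.07 × 10^-4) = 3.51

pKa = 3.51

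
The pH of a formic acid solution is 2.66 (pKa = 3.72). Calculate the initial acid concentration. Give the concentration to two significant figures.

[H+] = 10^(-2.66) = 2.19 × 10^-3 M = x
Ka = 10^(−3.72) = 1.91 × 10^-4
Ka = x²/(C₀ − x) ⇒ C₀ = x + x²/Ka
C₀ = 2.19 × 10^-3 + (2.19 × 10^-3)²/(1.91 × 10^-4) = 2.73 × 10^-2 M

C₀ = 2.7 × 10^-2 M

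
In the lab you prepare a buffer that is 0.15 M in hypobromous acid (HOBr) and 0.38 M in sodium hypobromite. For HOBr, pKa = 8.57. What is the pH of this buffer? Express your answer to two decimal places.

pH = 8.97

Henderson–Hasselbalch: pH = pKa + log([OBr-]/[HOBr]) = 8.57 + log(0.38/0.15)
pH = 8.57 + (+0.404) = 8.97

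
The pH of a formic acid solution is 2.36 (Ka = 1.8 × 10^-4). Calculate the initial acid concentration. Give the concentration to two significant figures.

[H+] = 10^(-2.36) = 4.37 × 10^-3 M = x
Ka = x²/(C₀ − x) ⇒ C₀ = x + x²/Ka
C₀ = 4.37 × 10^-3 + (4.37 × 10^-3)²/(1.8 × 10^-4) = 1.10 × 10^-1 M

C₀ = 1.1 × 10^-1 M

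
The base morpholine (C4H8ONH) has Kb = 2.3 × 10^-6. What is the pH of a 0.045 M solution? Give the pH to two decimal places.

pH = 10.51

C4H8ONH + H2O ⇌ C4H8ONH2+ + OH-
From the ICE table, Kb = [OH-]²/(0.045 − [OH-]) = 2.3 × 10^-6.
Since Kb ≪ C₀, [OH-] ≈ √(Kb·C₀) = 3.22 × 10^-4 M.
pOH = −log(3.22 × 10^-4) = 3.49; pH = 14.00 − 3.49 = 10.51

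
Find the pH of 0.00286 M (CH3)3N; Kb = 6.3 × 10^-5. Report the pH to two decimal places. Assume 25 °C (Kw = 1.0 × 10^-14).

pH = 10.60

(CH3)3N + H2O ⇌ (CH3)3NH+ + OH-
Kb = [OH-]²/(0.00286 − [OH-]) = 6.3 × 10^-5
[OH-] is not negligible relative to C₀; solve [OH-]² + 6.3e-05·[OH-] − 1.8e-07 = 0.
[OH-] = (−Kb + √(Kb² + 4·Kb·C₀))/2 = 3.94 × 10^-4 M
pOH = 3.40, so pH = 14.00 − pOH = 10.60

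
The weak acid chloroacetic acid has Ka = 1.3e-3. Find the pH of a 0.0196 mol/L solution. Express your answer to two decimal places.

ClCH2COOH ⇌ ClCH2COO- + H+
From the ICE table, Ka = x²/(0.0196 − x) = 1.3 × 10^-3.
x is not negligible relative to C₀; solve x² + 0.0013·x − 2.55e-05 = 0.
x = [−0.0013 + √(0.0013² + 0.000102)]/2 = 4.44 × 10^-3 M
pH = −log[H+] = −log(4.44 × 10^-3) = 2.35

pH = 2.35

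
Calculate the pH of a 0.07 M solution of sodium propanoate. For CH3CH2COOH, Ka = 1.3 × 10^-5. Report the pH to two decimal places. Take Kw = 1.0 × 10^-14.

pH = 8.87

CH3CH2COO- is the conjugate base of the weak acid CH3CH2COOH.
Kb = Kw/Ka = 1.0×10^-14 / 1.3 × 10^-5 = 7.69 × 10^-10
Let x = [OH-] at equilibrium. Kb = x²/(0.07 − x).
Neglecting x in the denominator: x = √(7.69 × 10^-10 × 0.07) = 7.34 × 10^-6 M
pOH = −log(7.34 × 10^-6) = 5.13; pH = 14.00 − 5.13 = 8.87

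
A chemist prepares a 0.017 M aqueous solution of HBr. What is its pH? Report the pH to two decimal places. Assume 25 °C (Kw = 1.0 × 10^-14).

HBr is a strong acid and dissociates completely, so [H+] = 0.017 M.
pH = -log(0.017) = 1.77

pH = 1.77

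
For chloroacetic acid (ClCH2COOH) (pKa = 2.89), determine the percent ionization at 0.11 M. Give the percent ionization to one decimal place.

ClCH2COOH ⇌ ClCH2COO- + H+; let x = [H+] at equilibrium.
Ka = 10^(−2.89) = 1.29 × 10^-3
Solve x² + 0.00129x − 0.000142 = 0 → x = 1.13 × 10^-2 M
Fraction ionized = 1.13 × 10^-2 / 0.11 = 0.1027 → 10.3%

10.3%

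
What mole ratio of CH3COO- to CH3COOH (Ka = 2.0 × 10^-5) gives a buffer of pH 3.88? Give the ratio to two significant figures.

ratio = 0.15

pKa = -log(2.0 × 10^-5) = 4.699
pH = pKa + log(r) ⇒ log(r) = 3.88 − 4.699 = -0.819
r = [CH3COO-]/[CH3COOH] = 10^(-0.819) = 0.152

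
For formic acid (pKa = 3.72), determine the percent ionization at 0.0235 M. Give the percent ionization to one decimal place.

8.6%

HCOOH ⇌ HCOO- + H+; let x = [H+] at equilibrium.
Ka = 10^(−3.72) = 1.91 × 10^-4
Solve x² + 0.000191x − 4.49e-06 = 0 → x = 2.03 × 10^-3 M
Fraction ionized = 2.03 × 10^-3 / 0.0235 = 0.0864 → 8.6%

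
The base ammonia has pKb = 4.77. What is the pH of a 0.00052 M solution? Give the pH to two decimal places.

NH3 + H2O ⇌ NH4+ + OH-
Kb = 10^(−4.77) = 1.70 × 10^-5
Kb = x²/(0.00052 − x) = 1.70 × 10^-5
x is not negligible relative to C₀; solve x² + 1.7e-05·x − 8.84e-09 = 0.
x = (−Kb + √(Kb² + 4·Kb·C₀))/2 = 8.59 × 10^-5 M
pOH = 4.07, so pH = 14.00 − pOH = 9.93

pH = 9.93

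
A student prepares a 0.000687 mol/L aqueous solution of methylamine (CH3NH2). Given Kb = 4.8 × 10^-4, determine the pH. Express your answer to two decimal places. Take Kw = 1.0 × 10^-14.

pH = 10.58

CH3NH2 + H2O ⇌ CH3NH3+ + OH-
Kb = [OH-]²/(0.000687 − [OH-]) = 4.8 × 10^-4
Here C₀/Kb ≈ 1.43, so the small-[OH-] approximation fails. Use the quadratic:
[OH-] = (−Kb + √(Kb² + 4·Kb·C₀))/2 = 3.82 × 10^-4 M
pOH = −log(3.82 × 10^-4) = 3.42; pH = 14.00 − 3.42 = 10.58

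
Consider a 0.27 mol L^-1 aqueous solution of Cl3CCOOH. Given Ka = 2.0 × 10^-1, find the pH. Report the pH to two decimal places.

Cl3CCOOH ⇌ Cl3CCOO- + H+
From the ICE table, Ka = [H+]²/(0.27 − [H+]) = 2.0 × 10^-1.
Here C₀/Ka ≈ 1.35, so the small-[H+] approximation fails. Use the quadratic:
[H+] = (−Ka + √(Ka² + 4·Ka·C₀))/2 = 1.53 × 10^-1 M
pH = −log(1.53 × 10^-1) = 0.82

pH = 0.82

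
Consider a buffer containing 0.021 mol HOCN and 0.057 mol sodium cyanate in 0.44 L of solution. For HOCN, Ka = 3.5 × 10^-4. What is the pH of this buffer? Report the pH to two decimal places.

pH = 3.89

pKa = −log(3.5 × 10^-4) = 3.456
Using pH = pKa + log([base]/[acid]) with [base]/[acid] = 0.057/0.021:
pH = 3.456 + (+0.434) = 3.89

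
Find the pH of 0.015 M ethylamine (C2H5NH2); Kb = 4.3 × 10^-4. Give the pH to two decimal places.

C2H5NH2 + H2O ⇌ C2H5NH3+ + OH-
From the ICE table, Kb = x²/(0.015 − x) = 4.3 × 10^-4.
Here C₀/Kb ≈ 34.9, so the small-x approximation fails. Use the quadratic:
x = (−Kb + √(Kb² + 4·Kb·C₀))/2 = 2.33 × 10^-3 M
pOH = −log(2.33 × 10^-3) = 2.63; pH = 14.00 − 2.63 = 11.37

pH = 11.37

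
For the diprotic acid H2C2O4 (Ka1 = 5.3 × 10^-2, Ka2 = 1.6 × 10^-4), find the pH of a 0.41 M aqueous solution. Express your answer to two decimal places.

Ka1 ≫ Ka2, so treat the first dissociation as the only significant source of H+.
Ka1 = x²/(0.41 − x) = 5.3 × 10^-2
Solving the quadratic: x = (−Ka1 + √(Ka1² + 4·Ka1·C₀))/2 = 1.23 × 10^-1 M
pH = −log(1.23 × 10^-1) = 0.91

pH = 0.91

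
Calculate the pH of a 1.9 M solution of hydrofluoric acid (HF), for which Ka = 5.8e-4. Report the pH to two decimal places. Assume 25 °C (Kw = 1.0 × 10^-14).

HF ⇌ F- + H+
From the ICE table, Ka = x²/(1.9 − x) = 5.8 × 10^-4.
Since Ka ≪ C₀, x ≈ √(Ka·C₀) = 3.32 × 10^-2 M.
pH = −log[H+] = −log(3.32 × 10^-2) = 1.48

pH = 1.48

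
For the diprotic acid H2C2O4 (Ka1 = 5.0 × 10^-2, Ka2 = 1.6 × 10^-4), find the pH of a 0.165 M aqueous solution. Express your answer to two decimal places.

Since Ka1 ≫ Ka2, the first ionization dominates [H+].
Ka1 = x²/(0.165 − x) = 5.0 × 10^-2
Solving the quadratic: x = (−Ka1 + √(Ka1² + 4·Ka1·C₀))/2 = 6.92 × 10^-2 M
pH = −log(6.92 × 10^-2) = 1.16

pH = 1.16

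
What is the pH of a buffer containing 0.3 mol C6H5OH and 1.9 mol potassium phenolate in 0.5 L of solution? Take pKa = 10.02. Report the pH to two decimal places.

pH = pKa + log([A⁻]/[HA]) = 10.02 + log(1.9/0.3)
pH = 10.02 + (+0.802) = 10.82

pH = 10.82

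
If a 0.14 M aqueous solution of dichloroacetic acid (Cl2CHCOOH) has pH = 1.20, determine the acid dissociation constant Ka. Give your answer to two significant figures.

[H+] = 10^(-1.20) = 6.31 × 10^-2 M
At equilibrium [HA] = 0.14 − 6.31 × 10^-2 = 7.69 × 10^-2 M
Ka = [H+][A-]/[HA] = (6.31 × 10^-2)² / 7.69 × 10^-2 = 5.2 × 10^-2

Ka = 5.2 × 10^-2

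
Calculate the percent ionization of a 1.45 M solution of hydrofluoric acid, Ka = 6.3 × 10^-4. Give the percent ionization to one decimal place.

HF ⇌ F- + H+; let x = [H+] at equilibrium.
x ≈ √(Ka·C₀) = √(6.3 × 10^-4 × 1.45) = 3.02 × 10^-2 M
% ionization = x/C₀ × 100% = 3.02 × 10^-2/1.45 × 100% = 2.1%

2.1%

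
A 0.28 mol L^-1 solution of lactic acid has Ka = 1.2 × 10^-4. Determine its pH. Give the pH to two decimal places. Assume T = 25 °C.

pH = 2.24

CH3CH(OH)COOH ⇌ CH3CH(OH)COO- + H+
Ka = [H+]²/(0.28 − [H+]) = 1.2 × 10^-4
Neglecting [H+] in the denominator: [H+] = √(1.2 × 10^-4 × 0.28) = 5.80 × 10^-3 M
([H+]/C₀ = 2.1% < 5%, so the approximation holds.)
pH = −log(5.80 × 10^-3) = 2.24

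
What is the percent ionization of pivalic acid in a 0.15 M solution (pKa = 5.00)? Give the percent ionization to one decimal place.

0.8%

(CH3)3CCOOH ⇌ (CH3)3CCOO- + H+; let x = [H+] at equilibrium.
Ka = 10^(−5.00) = 1.00 × 10^-5
x ≈ √(Ka·C₀) = √(1.00 × 10^-5 × 0.15) = 1.22 × 10^-3 M
Fraction ionized = 1.22 × 10^-3 / 0.15 = 0.0081 → 0.8%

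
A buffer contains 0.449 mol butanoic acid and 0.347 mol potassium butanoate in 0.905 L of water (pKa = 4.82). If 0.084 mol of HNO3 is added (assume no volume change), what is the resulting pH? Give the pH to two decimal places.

After neutralization: n(CH3(CH2)2COOH) = 0.533 mol, n(CH3(CH2)2COO-) = 0.263 mol.
pH = pKa + log(n_CH3(CH2)2COO-/n_CH3(CH2)2COOH) = 4.82 + log(0.263/0.533) = 4.82 + (-0.307)

pH = 4.51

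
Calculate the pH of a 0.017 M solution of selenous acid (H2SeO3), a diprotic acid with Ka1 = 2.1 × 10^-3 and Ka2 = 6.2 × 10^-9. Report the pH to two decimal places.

pH = 2.30

Since Ka1 ≫ Ka2, the first ionization dominates [H+].
Ka1 = x²/(0.017 − x) = 2.1 × 10^-3
Solving the quadratic: x = (−Ka1 + √(Ka1² + 4·Ka1·C₀))/2 = 5.02 × 10^-3 M
pH = −log(5.02 × 10^-3) = 2.30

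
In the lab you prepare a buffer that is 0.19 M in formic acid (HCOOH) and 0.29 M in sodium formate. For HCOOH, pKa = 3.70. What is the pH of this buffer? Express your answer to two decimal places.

Using pH = pKa + log([base]/[acid]) with [base]/[acid] = 0.29/0.19:
pH = 3.70 + (+0.184) = 3.88

pH = 3.88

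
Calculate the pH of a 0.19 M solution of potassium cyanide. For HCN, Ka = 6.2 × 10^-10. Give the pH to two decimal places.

pH = 11.24

CN- is the conjugate base of the weak acid HCN.
Kb = Kw/Ka = 1.0×10^-14 / 6.2 × 10^-10 = 1.61 × 10^-5
Kb = x²/(0.19 − x) = 1.61 × 10^-5
Assume x ≪ 0.19: x ≈ √(1.61 × 10^-5 × 0.19) = 1.75 × 10^-3 M
pOH = 2.76, so pH = 14.00 − pOH = 11.24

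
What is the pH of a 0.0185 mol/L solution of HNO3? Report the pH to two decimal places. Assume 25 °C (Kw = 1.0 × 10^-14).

pH = 1.73

HNO3 is a strong acid and dissociates completely, so [H+] = 0.0185 M.
pH = -log(0.0185) = 1.73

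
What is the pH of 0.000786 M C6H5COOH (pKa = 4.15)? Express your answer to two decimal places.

C6H5COOH ⇌ C6H5COO- + H+
Ka = 10^(−4.15) = 7.08 × 10^-5
Ka = [H+]²/(0.000786 − [H+]) = 7.08 × 10^-5
Here C₀/Ka ≈ 11.1, so the small-[H+] approximation fails. Use the quadratic:
[H+] = [−7.08e-05 + √(7.08e-05² + 2.23e-07)]/2 = 2.03 × 10^-4 M
pH = −log[H+] = −log(2.03 × 10^-4) = 3.69

pH = 3.69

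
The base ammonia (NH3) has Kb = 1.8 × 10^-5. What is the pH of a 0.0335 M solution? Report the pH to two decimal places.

NH3 + H2O ⇌ NH4+ + OH-
From the ICE table, Kb = [OH-]²/(0.0335 − [OH-]) = 1.8 × 10^-5.
Assume [OH-] ≪ 0.0335: [OH-] ≈ √(1.8 × 10^-5 × 0.0335) = 7.77 × 10^-4 M
pOH = −log(7.77 × 10^-4) = 3.11; pH = 14.00 − 3.11 = 10.89

pH = 10.89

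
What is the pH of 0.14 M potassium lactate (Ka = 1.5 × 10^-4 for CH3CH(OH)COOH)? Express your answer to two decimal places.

CH3CH(OH)COO- is the conjugate base of the weak acid CH3CH(OH)COOH.
Kb = Kw/Ka = 1.0×10^-14 / 1.5 × 10^-4 = 6.67 × 10^-11
Kb = [OH-]²/(0.14 − [OH-]) = 6.67 × 10^-11
Assume [OH-] ≪ 0.14: [OH-] ≈ √(6.67 × 10^-11 × 0.14) = 3.06 × 10^-6 M
pOH = −log(3.06 × 10^-6) = 5.51; pH = 14.00 − 5.51 = 8.49

pH = 8.49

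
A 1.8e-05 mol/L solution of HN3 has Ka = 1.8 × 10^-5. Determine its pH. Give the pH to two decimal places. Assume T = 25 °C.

HN3 ⇌ N3- + H+
Let x = [H+] at equilibrium. Ka = x²/(1.8e-05 − x).
Here C₀/Ka ≈ 1, so the small-x approximation fails. Use the quadratic:
x = (−Ka + √(Ka² + 4·Ka·C₀))/2 = 1.11 × 10^-5 M
pH = −log[H+] = −log(1.11 × 10^-5) = 4.95

pH = 4.95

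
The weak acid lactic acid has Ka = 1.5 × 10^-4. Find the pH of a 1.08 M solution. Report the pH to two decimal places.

CH3CH(OH)COOH ⇌ CH3CH(OH)COO- + H+
From the ICE table, Ka = [H+]²/(1.08 − [H+]) = 1.5 × 10^-4.
Assume [H+] ≪ 1.08: [H+] ≈ √(1.5 × 10^-4 × 1.08) = 1.27 × 10^-2 M
Check: 1.2% ionized — well under 5%, approximation valid.
pH = −log(1.27 × 10^-2) = 1.90

pH = 1.90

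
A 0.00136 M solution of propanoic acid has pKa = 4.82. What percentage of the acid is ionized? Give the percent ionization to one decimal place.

10.0%

CH3CH2COOH ⇌ CH3CH2COO- + H+; let x = [H+] at equilibrium.
Ka = 10^(−4.82) = 1.51 × 10^-5
Solve x² + 1.51e-05x − 2.05e-08 = 0 → x = 1.36 × 10^-4 M
% ionization = x/C₀ × 100% = 1.36 × 10^-4/0.00136 × 100% = 10.0%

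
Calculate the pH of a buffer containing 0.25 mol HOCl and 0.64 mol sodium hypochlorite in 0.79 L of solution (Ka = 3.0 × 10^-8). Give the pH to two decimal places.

pH = 7.93

pKa = −log(3.0 × 10^-8) = 7.523
pH = pKa + log([A⁻]/[HA]) = 7.523 + log(0.64/0.25)
pH = 7.523 + (+0.408) = 7.93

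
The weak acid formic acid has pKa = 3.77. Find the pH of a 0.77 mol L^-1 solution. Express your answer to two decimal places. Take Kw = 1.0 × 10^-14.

pH = 1.94

HCOOH ⇌ HCOO- + H+
Ka = 10^(−3.77) = 1.70 × 10^-4
Ka = x²/(0.77 − x) = 1.70 × 10^-4
Neglecting x in the denominator: x = √(1.70 × 10^-4 × 0.77) = 1.14 × 10^-2 M
(x/C₀ = 1.5% < 5%, so the approximation holds.)
pH = −log(1.14 × 10^-2) = 1.94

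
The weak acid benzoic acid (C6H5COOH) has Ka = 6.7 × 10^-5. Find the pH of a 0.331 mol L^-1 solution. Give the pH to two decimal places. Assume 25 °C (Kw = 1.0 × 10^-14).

pH = 2.33

C6H5COOH ⇌ C6H5COO- + H+
Ka = x²/(0.331 − x) = 6.7 × 10^-5
Neglecting x in the denominator: x = √(6.7 × 10^-5 × 0.331) = 4.71 × 10^-3 M
Check: 1.4% ionized — well under 5%, approximation valid.
pH = −log(4.71 × 10^-3) = 2.33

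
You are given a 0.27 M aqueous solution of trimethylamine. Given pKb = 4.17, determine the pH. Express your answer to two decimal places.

(CH3)3N + H2O ⇌ (CH3)3NH+ + OH-
Kb = 10^(−4.17) = 6.76 × 10^-5
Kb = [OH-]²/(0.27 − [OH-]) = 6.76 × 10^-5
Since Kb ≪ C₀, [OH-] ≈ √(Kb·C₀) = 4.27 × 10^-3 M.
pOH = 2.37, so pH = 14.00 − pOH = 11.63

pH = 11.63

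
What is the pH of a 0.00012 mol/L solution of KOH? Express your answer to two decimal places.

pH = 10.08

KOH is a strong base; [OH-] = 0.00012 M.
pOH = -log(0.00012) = 3.92
pH = 14.00 - 3.92 = 10.08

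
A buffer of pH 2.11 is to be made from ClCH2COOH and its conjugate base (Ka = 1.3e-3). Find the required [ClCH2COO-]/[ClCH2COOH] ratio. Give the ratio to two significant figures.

ratio = 0.17

pKa = -log(1.3 × 10^-3) = 2.886
pH = pKa + log(r) ⇒ log(r) = 2.11 − 2.886 = -0.776
r = [ClCH2COO-]/[ClCH2COOH] = 10^(-0.776) = 0.167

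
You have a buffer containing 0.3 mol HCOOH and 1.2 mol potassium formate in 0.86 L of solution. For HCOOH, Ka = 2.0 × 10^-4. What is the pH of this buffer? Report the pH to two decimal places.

pH = 4.30

pKa = −log(2.0 × 10^-4) = 3.699
Henderson–Hasselbalch: pH = pKa + log([HCOO-]/[HCOOH]) = 3.699 + log(1.2/0.3)
pH = 3.699 + (+0.602) = 4.30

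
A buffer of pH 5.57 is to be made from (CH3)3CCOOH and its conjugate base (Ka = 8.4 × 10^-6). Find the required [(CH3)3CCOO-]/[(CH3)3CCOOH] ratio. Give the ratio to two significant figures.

pKa = -log(8.4 × 10^-6) = 5.076
pH = pKa + log(r) ⇒ log(r) = 5.57 − 5.076 = +0.494
r = [(CH3)3CCOO-]/[(CH3)3CCOOH] = 10^(+0.494) = 3.12

ratio = 3.1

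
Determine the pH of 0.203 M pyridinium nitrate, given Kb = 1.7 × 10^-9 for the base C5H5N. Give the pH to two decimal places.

pH = 2.96

C5H5NH+ is the conjugate acid of the weak base C5H5N.
Ka = Kw/Kb = 1.0×10^-14 / 1.7 × 10^-9 = 5.88 × 10^-6
From the ICE table, Ka = x²/(0.203 − x) = 5.88 × 10^-6.
Since Ka ≪ C₀, x ≈ √(Ka·C₀) = 1.09 × 10^-3 M.
pH = −log[H+] = −log(1.09 × 10^-3) = 2.96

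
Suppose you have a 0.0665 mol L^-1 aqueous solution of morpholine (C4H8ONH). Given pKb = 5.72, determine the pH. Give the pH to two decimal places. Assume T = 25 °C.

pH = 10.55

C4H8ONH + H2O ⇌ C4H8ONH2+ + OH-
Kb = 10^(−5.72) = 1.91 × 10^-6
Let x = [OH-] at equilibrium. Kb = x²/(0.0665 − x).
Neglecting x in the denominator: x = √(1.91 × 10^-6 × 0.0665) = 3.56 × 10^-4 M
Check: 0.54% ionized — well under 5%, approximation valid.
pOH = −log(3.56 × 10^-4) = 3.45; pH = 14.00 − 3.45 = 10.55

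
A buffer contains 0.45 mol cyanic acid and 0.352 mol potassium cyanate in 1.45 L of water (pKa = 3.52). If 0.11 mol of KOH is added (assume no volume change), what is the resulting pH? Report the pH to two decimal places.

After neutralization: n(HOCN) = 0.34 mol, n(OCN-) = 0.462 mol.
pH = pKa + log(n_OCN-/n_HOCN) = 3.52 + log(0.462/0.34) = 3.52 + (+0.133)

pH = 3.65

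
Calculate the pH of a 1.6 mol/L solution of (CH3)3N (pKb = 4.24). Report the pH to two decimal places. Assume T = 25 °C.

pH = 11.98

(CH3)3N + H2O ⇌ (CH3)3NH+ + OH-
Kb = 10^(−4.24) = 5.75 × 10^-5
Kb = [OH-]²/(1.6 − [OH-]) = 5.75 × 10^-5
Assume [OH-] ≪ 1.6: [OH-] ≈ √(5.75 × 10^-5 × 1.6) = 9.59 × 10^-3 M
([OH-]/C₀ = 0.6% < 5%, so the approximation holds.)
pOH = −log(9.59 × 10^-3) = 2.02; pH = 14.00 − 2.02 = 11.98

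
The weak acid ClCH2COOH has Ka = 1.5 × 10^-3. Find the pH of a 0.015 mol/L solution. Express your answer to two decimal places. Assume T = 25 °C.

pH = 2.39

ClCH2COOH ⇌ ClCH2COO- + H+
Ka = [H+]²/(0.015 − [H+]) = 1.5 × 10^-3
Here C₀/Ka ≈ 10, so the small-[H+] approximation fails. Use the quadratic:
[H+] = [−0.0015 + √(0.0015² + 9e-05)]/2 = 4.05 × 10^-3 M
pH = −log[H+] = −log(4.05 × 10^-3) = 2.39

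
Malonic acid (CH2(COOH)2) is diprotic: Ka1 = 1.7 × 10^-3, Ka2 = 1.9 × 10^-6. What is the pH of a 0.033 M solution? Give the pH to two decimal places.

pH = 2.17

Ka1 ≫ Ka2, so treat the first dissociation as the only significant source of H+.
Ka1 = x²/(0.033 − x) = 1.7 × 10^-3
Solving the quadratic: x = (−Ka1 + √(Ka1² + 4·Ka1·C₀))/2 = 6.69 × 10^-3 M
pH = −log(6.69 × 10^-3) = 2.17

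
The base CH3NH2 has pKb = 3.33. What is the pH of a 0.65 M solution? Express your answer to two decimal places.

CH3NH2 + H2O ⇌ CH3NH3+ + OH-
Kb = 10^(−3.33) = 4.68 × 10^-4
Let x = [OH-] at equilibrium. Kb = x²/(0.65 − x).
Assume x ≪ 0.65: x ≈ √(4.68 × 10^-4 × 0.65) = 1.74 × 10^-2 M
Check: 2.7% ionized — well under 5%, approximation valid.
pOH = 1.76, so pH = 14.00 − pOH = 12.24

pH = 12.24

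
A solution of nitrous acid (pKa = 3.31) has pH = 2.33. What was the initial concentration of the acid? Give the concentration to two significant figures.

[H+] = 10^(-2.33) = 4.68 × 10^-3 M = x
Ka = 10^(−3.31) = 4.90 × 10^-4
Ka = x²/(C₀ − x) ⇒ C₀ = x + x²/Ka
C₀ = 4.68 × 10^-3 + (4.68 × 10^-3)²/(4.90 × 10^-4) = 4.94 × 10^-2 M

C₀ = 4.9 × 10^-2 M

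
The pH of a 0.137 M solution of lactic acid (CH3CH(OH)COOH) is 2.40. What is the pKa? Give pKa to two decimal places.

[H+] = 10^(-2.40) = 3.98 × 10^-3 M
At equilibrium [HA] = 0.137 − 3.98 × 10^-3 = 1.33 × 10^-1 M
Ka = [H+][A-]/[HA] = (3.98 × 10^-3)² / 1.33 × 10^-1 = 1.19 × 10^-4
pKa = -log(1.19 × 10^-4) = 3.92

pKa = 3.92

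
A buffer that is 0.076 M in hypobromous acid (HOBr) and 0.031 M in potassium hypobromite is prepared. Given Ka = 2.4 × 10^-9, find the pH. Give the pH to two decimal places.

pKa = −log(2.4 × 10^-9) = 8.620
Using pH = pKa + log([base]/[acid]) with [base]/[acid] = 0.031/0.076:
pH = 8.620 + (-0.389) = 8.23

pH = 8.23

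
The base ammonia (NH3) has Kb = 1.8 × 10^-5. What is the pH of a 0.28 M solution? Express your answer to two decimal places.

NH3 + H2O ⇌ NH4+ + OH-
Kb = x²/(0.28 − x) = 1.8 × 10^-5
Since Kb ≪ C₀, x ≈ √(Kb·C₀) = 2.24 × 10^-3 M.
pOH = −log(2.24 × 10^-3) = 2.65; pH = 14.00 − 2.65 = 11.35

pH = 11.35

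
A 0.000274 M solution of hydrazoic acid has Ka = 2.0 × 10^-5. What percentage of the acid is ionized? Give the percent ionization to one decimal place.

23.6%

HN3 ⇌ N3- + H+; let x = [H+] at equilibrium.
Solve x² + 2e-05x − 5.48e-09 = 0 → x = 6.47 × 10^-5 M
% ionization = x/C₀ × 100% = 6.47 × 10^-5/0.000274 × 100% = 23.6%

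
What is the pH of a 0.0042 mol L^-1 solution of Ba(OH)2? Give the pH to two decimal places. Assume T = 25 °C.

pH = 11.92

Ba(OH)2 is a strong base (each formula unit releases 2 OH-); [OH-] = 0.0084 M.
pOH = -log(0.0084) = 2.08
pH = 14.00 - 2.08 = 11.92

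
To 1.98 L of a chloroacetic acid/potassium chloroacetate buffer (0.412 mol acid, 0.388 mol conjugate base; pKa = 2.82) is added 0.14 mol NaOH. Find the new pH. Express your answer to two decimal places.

OH- converts ClCH2COOH to ClCH2COO-: ClCH2COOH → 0.272 mol, ClCH2COO- → 0.528 mol.
pH = pKa + log(n_ClCH2COO-/n_ClCH2COOH) = 2.82 + log(0.528/0.272) = 2.82 + (+0.288)

pH = 3.11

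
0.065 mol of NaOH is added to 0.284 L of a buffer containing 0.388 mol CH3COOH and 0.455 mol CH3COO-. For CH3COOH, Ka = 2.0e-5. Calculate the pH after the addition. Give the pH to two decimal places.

pH = 4.91

OH- converts CH3COOH to CH3COO-: CH3COOH → 0.323 mol, CH3COO- → 0.52 mol.
pKa = −log(2.0 × 10^-5) = 4.699
pH = pKa + log(n_CH3COO-/n_CH3COOH) = 4.699 + log(0.52/0.323) = 4.699 + (+0.207)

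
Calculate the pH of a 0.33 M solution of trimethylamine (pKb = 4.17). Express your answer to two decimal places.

pH = 11.67

(CH3)3N + H2O ⇌ (CH3)3NH+ + OH-
Kb = 10^(−4.17) = 6.76 × 10^-5
Kb = [OH-]²/(0.33 − [OH-]) = 6.76 × 10^-5
Since Kb ≪ C₀, [OH-] ≈ √(Kb·C₀) = 4.72 × 10^-3 M.
Check: 1.4% ionized — well under 5%, approximation valid.
pOH = 2.33, so pH = 14.00 − pOH = 11.67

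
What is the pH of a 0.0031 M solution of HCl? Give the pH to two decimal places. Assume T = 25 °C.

pH = 2.51

HCl is a strong acid and dissociates completely, so [H+] = 0.0031 M.
pH = -log(0.0031) = 2.51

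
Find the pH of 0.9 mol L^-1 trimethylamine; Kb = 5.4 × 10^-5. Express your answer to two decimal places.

(CH3)3N + H2O ⇌ (CH3)3NH+ + OH-
From the ICE table, Kb = [OH-]²/(0.9 − [OH-]) = 5.4 × 10^-5.
Since Kb ≪ C₀, [OH-] ≈ √(Kb·C₀) = 6.97 × 10^-3 M.
pOH = 2.16, so pH = 14.00 − pOH = 11.84

pH = 11.84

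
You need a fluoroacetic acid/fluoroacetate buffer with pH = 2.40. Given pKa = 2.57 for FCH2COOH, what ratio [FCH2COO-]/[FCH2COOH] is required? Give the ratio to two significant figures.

ratio = 0.68

pH = pKa + log(r) ⇒ log(r) = 2.40 − 2.57 = -0.17
r = [FCH2COO-]/[FCH2COOH] = 10^(-0.17) = 0.676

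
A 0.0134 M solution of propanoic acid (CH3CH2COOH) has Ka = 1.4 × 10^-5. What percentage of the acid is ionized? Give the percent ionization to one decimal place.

3.2%

CH3CH2COOH ⇌ CH3CH2COO- + H+; let x = [H+] at equilibrium.
x ≈ √(Ka·C₀) = √(1.4 × 10^-5 × 0.0134) = 4.33 × 10^-4 M
% ionization = x/C₀ × 100% = 4.33 × 10^-4/0.0134 × 100% = 3.2%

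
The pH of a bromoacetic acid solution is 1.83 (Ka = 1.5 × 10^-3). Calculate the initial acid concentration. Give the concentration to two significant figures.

[H+] = 10^(-1.83) = 1.48 × 10^-2 M = x
Ka = x²/(C₀ − x) ⇒ C₀ = x + x²/Ka
C₀ = 1.48 × 10^-2 + (1.48 × 10^-2)²/(1.5 × 10^-3) = 1.61 × 10^-1 M

C₀ = 1.6 × 10^-1 M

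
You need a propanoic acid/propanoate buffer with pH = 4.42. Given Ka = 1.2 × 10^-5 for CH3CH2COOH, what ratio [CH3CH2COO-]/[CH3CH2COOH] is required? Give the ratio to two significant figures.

pKa = -log(1.2 × 10^-5) = 4.921
pH = pKa + log(r) ⇒ log(r) = 4.42 − 4.921 = -0.501
r = [CH3CH2COO-]/[CH3CH2COOH] = 10^(-0.501) = 0.316

ratio = 0.32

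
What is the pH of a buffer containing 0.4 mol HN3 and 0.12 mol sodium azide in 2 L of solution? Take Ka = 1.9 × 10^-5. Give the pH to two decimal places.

pH = 4.20

pKa = −log(1.9 × 10^-5) = 4.721
pH = pKa + log([A⁻]/[HA]) = 4.721 + log(0.12/0.4)
pH = 4.721 + (-0.523) = 4.20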